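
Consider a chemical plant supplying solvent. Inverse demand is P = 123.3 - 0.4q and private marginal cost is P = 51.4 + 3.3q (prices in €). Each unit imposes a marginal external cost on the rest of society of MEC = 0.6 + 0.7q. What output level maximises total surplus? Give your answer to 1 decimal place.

Social marginal cost = private MC + MEC = 52.0 + 4.0q.
Set SMC = demand: 52.0 + 4.0q = 123.3 - 0.4q → q* = 16.2045.

q* = 16.2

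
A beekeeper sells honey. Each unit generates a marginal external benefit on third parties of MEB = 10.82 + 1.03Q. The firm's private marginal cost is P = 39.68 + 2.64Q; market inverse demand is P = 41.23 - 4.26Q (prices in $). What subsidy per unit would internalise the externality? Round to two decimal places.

Social marginal cost = private MC − MEB = 28.86 + 1.61Q.
Set SMC = demand: 28.86 + 1.61Q = 41.23 - 4.26Q → Q* = 2.1073.
The Pigouvian subsidy equals MEB at Q*: 10.82 + 1.03×2.1073 = 12.9905.

subsidy = $12.99 per unit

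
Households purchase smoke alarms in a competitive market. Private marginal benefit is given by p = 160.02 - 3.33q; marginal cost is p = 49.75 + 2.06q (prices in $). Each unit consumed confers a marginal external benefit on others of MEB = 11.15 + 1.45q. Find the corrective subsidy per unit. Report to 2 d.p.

Social marginal benefit = demand + MEB = 171.17 - 1.88q.
Set SMB = MC: 171.17 - 1.88q = 49.75 + 2.06q → q* = 30.8173.
The Pigouvian subsidy equals MEB at q*: 11.15 + 1.45×30.8173 = 55.8351.

subsidy = $55.84 per unit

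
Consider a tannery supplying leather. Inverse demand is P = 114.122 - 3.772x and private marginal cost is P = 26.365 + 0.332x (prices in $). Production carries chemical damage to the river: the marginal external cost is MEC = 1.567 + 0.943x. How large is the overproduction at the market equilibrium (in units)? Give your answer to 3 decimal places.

4.306 units

Market equilibrium (private): 26.365 + 0.332x = 114.122 - 3.772x → x_m = 21.3833.
Social marginal cost = private MC + MEC = 27.932 + 1.275x.
Set SMC = demand: 27.932 + 1.275x = 114.122 - 3.772x → x* = 17.0775.
Gap = |21.3833 − 17.0775| = 4.3058.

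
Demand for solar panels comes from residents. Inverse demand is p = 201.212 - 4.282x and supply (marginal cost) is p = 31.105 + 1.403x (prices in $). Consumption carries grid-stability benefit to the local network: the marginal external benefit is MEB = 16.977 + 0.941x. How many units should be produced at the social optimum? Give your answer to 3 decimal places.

x* = 39.436

Social marginal benefit = demand + MEB = 218.189 - 3.341x.
Set SMB = MC: 218.189 - 3.341x = 31.105 + 1.403x → x* = 39.4359.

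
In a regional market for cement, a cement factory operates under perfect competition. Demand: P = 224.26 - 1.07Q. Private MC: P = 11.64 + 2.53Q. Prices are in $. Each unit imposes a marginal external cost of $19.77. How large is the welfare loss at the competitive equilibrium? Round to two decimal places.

DWL = $54.29

Market equilibrium (private): 11.64 + 2.53Q = 224.26 - 1.07Q → Q_m = 59.0611.
Social marginal cost = private MC + MEC = 31.41 + 2.53Q.
Set SMC = demand: 31.41 + 2.53Q = 224.26 - 1.07Q → Q* = 53.5694.
The loss is the area between SMC and demand from Q* to Q_m; with linear curves that's a triangle of height MEC(Q_m).
DWL = ½ × 5.4917 × 19.7700 = 54.2855.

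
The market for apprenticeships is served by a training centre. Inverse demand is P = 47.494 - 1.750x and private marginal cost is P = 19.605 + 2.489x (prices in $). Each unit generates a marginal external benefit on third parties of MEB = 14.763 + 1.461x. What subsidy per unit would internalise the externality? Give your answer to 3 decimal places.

subsidy = $37.194 per unit

Social marginal cost = private MC − MEB = 4.842 + 1.028x.
Set SMC = demand: 4.842 + 1.028x = 47.494 - 1.750x → x* = 15.3535.
The Pigouvian subsidy equals MEB at x*: 14.763 + 1.461×15.3535 = 37.1945.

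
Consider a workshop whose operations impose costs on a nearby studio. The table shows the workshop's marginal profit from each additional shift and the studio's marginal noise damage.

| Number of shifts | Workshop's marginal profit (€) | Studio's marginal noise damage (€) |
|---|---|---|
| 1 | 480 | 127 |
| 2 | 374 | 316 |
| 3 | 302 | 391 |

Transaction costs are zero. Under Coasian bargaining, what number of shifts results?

Bargaining reaches the level where marginal profit last exceeds marginal noise damage.
That holds through level 2 (374 ≥ 316) but not at 3 (302 < 391).

2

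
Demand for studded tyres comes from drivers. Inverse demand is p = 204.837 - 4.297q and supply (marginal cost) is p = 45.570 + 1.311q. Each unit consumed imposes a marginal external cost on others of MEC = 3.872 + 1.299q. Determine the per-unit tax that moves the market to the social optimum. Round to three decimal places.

tax = 33.097 per unit

Social marginal benefit = demand − MEC = 200.965 - 5.596q.
Set SMB = MC: 200.965 - 5.596q = 45.570 + 1.311q → q* = 22.4982.
The Pigouvian tax equals MEC at q*: 3.872 + 1.299×22.4982 = 33.0972.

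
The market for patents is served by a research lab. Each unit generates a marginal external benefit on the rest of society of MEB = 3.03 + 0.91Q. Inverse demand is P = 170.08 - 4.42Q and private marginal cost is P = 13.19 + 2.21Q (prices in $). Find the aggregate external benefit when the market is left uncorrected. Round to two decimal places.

Market equilibrium (private): 13.19 + 2.21Q = 170.08 - 4.42Q → Q_m = 23.6637.
Total external benefit = ∫₀^{Q_m} (3.03 + 0.91Q) dQ = 3.03×23.6637 + ½×0.91×23.6637² = 326.4877.

$326.49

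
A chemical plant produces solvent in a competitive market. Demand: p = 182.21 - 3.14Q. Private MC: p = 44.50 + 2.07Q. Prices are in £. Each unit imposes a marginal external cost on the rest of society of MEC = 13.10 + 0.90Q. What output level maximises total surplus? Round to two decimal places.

Social marginal cost = private MC + MEC = 57.60 + 2.97Q.
Set SMC = demand: 57.60 + 2.97Q = 182.21 - 3.14Q → Q* = 20.3944.

Q* = 20.39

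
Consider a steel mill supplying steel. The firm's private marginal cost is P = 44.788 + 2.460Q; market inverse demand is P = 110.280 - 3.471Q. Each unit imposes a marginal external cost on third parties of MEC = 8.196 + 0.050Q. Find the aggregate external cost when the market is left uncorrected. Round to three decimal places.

93.551

Market equilibrium (private): 44.788 + 2.460Q = 110.280 - 3.471Q → Q_m = 11.0423.
Total external cost = ∫₀^{Q_m} (8.196 + 0.050Q) dQ = 8.196×11.0423 + ½×0.050×11.0423² = 93.5510.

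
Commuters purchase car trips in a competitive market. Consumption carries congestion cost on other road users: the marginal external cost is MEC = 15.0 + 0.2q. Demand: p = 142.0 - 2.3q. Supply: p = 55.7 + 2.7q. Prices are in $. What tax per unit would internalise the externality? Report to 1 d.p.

tax = $17.7 per unit

Social marginal benefit = demand − MEC = 127.0 - 2.5q.
Set SMB = MC: 127.0 - 2.5q = 55.7 + 2.7q → q* = 13.7115.
The Pigouvian tax equals MEC at q*: 15.0 + 0.2×13.7115 = 17.7423.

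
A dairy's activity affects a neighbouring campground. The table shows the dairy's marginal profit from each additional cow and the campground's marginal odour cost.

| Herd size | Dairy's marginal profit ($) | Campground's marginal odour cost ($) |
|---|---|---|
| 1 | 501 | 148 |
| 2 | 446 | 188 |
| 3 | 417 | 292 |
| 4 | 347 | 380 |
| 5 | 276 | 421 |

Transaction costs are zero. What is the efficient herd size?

Bargaining reaches the level where marginal profit last exceeds marginal odour cost.
That holds through level 3 (417 ≥ 292) but not at 4 (347 < 380).

3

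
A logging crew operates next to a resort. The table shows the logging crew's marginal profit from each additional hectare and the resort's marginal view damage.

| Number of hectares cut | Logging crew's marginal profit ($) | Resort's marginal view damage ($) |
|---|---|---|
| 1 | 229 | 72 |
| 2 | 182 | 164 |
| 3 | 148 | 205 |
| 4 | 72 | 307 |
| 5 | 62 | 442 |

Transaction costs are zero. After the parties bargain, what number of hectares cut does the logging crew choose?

Bargaining reaches the level where marginal profit last exceeds marginal view damage.
That holds through level 2 (182 ≥ 164) but not at 3 (148 < 205).

2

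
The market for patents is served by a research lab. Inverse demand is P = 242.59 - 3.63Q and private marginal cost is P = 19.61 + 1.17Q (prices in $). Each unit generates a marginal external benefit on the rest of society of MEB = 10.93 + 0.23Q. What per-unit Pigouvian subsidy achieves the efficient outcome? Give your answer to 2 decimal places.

Social marginal cost = private MC − MEB = 8.68 + 0.94Q.
Set SMC = demand: 8.68 + 0.94Q = 242.59 - 3.63Q → Q* = 51.1838.
The Pigouvian subsidy equals MEB at Q*: 10.93 + 0.23×51.1838 = 22.7023.

subsidy = $22.70 per unit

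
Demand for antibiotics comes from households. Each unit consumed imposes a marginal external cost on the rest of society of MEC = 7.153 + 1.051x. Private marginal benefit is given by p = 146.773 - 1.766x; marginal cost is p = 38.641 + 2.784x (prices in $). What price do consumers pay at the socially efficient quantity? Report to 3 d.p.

P = $114.934

Social marginal benefit = demand − MEC = 139.620 - 2.817x.
Set SMB = MC: 139.620 - 2.817x = 38.641 + 2.784x → x* = 18.0287.
Consumer price on the demand curve at x*: 146.773 − 1.766×18.0287 = 114.9343.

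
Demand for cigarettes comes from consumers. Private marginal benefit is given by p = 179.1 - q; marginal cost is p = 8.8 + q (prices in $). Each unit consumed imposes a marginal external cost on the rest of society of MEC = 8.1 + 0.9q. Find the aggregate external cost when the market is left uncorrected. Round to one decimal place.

$3952.5

Market equilibrium (private): 8.8 + q = 179.1 - q → q_m = 85.1500.
Total external cost = ∫₀^{q_m} (8.1 + 0.9q) dq = 8.1×85.1500 + ½×0.9×85.1500² = 3952.4501.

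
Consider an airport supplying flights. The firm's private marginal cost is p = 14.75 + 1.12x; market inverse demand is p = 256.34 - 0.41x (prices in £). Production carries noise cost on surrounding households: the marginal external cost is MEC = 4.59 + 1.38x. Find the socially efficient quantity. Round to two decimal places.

Social marginal cost = private MC + MEC = 19.34 + 2.50x.
Set SMC = demand: 19.34 + 2.50x = 256.34 - 0.41x → x* = 81.4433.

x* = 81.44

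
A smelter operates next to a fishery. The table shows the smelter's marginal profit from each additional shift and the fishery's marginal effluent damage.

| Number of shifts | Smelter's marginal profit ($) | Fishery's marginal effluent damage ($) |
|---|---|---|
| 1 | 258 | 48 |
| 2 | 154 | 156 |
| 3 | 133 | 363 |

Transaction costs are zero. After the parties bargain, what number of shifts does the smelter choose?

1

Bargaining reaches the level where marginal profit last exceeds marginal effluent damage.
That holds through level 1 (258 ≥ 48) but not at 2 (154 < 156).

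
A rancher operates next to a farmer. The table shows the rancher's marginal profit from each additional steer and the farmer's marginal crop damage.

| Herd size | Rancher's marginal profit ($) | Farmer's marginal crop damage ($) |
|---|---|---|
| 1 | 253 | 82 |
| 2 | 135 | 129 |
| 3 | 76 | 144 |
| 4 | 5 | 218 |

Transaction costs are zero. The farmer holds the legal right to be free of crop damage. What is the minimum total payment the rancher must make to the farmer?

Efficient level: marginal profit ≥ marginal crop damage through level 2, so k* = 2.
With the farmer holding the right, the rancher must at least compensate total damage at k*: 82 + 129 = 211.

$211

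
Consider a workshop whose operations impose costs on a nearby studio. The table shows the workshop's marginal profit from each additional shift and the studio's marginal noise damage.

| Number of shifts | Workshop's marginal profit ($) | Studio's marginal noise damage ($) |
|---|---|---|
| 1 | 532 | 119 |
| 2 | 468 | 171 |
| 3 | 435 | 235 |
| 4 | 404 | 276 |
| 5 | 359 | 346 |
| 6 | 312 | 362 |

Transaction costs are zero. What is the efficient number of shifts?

5

Bargaining reaches the level where marginal profit last exceeds marginal noise damage.
That holds through level 5 (359 ≥ 346) but not at 6 (312 < 362).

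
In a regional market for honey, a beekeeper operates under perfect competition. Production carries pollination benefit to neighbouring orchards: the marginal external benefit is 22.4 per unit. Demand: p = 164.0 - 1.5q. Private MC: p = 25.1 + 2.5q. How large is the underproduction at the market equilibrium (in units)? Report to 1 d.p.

5.6 units

Market equilibrium (private): 25.1 + 2.5q = 164.0 - 1.5q → q_m = 34.7250.
Social marginal cost = private MC − MEB = 2.7 + 2.5q.
Set SMC = demand: 2.7 + 2.5q = 164.0 - 1.5q → q* = 40.3250.
Gap = |34.7250 − 40.3250| = 5.6000.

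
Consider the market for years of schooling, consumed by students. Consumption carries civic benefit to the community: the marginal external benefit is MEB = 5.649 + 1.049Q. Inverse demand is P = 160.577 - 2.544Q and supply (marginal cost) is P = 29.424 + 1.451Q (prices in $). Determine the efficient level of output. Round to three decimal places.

Q* = 46.437

Social marginal benefit = demand + MEB = 166.226 - 1.495Q.
Set SMB = MC: 166.226 - 1.495Q = 29.424 + 1.451Q → Q* = 46.4365.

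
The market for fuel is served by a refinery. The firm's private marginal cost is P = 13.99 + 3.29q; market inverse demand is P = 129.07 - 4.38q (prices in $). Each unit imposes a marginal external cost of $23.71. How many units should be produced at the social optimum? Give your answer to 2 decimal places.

q* = 11.91

Social marginal cost = private MC + MEC = 37.70 + 3.29q.
Set SMC = demand: 37.70 + 3.29q = 129.07 - 4.38q → q* = 11.9126.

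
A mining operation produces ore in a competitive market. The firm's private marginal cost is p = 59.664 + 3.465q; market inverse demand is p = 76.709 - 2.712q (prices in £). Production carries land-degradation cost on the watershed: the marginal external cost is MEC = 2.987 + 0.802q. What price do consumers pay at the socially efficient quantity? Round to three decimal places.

Social marginal cost = private MC + MEC = 62.651 + 4.267q.
Set SMC = demand: 62.651 + 4.267q = 76.709 - 2.712q → q* = 2.0143.
Consumer price on the demand curve at q*: 76.709 − 2.712×2.0143 = 71.2462.

P = £71.246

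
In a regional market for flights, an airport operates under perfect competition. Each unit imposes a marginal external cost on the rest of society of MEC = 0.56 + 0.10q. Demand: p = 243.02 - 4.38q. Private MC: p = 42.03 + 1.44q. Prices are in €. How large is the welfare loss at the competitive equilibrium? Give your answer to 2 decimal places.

Market equilibrium (private): 42.03 + 1.44q = 243.02 - 4.38q → q_m = 34.5344.
Social marginal cost = private MC + MEC = 42.59 + 1.54q.
Set SMC = demand: 42.59 + 1.54q = 243.02 - 4.38q → q* = 33.8564.
Height of the DWL triangle at q_m is SMC(q_m) − demand(q_m) = MEC(q_m) = 4.0134.
DWL = ½ × 0.6780 × 4.0134 = 1.3605.

DWL = €1.36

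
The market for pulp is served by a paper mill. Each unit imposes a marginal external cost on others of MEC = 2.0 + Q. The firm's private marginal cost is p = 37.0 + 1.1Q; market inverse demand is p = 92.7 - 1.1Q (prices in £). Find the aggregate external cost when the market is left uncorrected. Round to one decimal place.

£371.1

Market equilibrium (private): 37.0 + 1.1Q = 92.7 - 1.1Q → Q_m = 25.3182.
Total external cost = ∫₀^{Q_m} (2.0 + 1.0Q) dQ = 2.0×25.3182 + ½×1.0×25.3182² = 371.1420.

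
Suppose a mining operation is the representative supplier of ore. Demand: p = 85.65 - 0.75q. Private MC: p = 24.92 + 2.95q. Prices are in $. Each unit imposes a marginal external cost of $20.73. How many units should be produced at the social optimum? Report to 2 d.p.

Social marginal cost = private MC + MEC = 45.65 + 2.95q.
Set SMC = demand: 45.65 + 2.95q = 85.65 - 0.75q → q* = 10.8108.

q* = 10.81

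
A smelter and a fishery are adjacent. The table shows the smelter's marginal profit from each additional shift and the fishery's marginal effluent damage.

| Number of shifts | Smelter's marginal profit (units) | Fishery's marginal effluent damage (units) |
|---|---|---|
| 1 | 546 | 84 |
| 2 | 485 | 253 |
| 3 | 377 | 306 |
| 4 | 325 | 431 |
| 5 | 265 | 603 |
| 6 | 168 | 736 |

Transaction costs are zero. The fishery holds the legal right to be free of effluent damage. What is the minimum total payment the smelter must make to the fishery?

Efficient level: marginal profit ≥ marginal effluent damage through level 3, so k* = 3.
With the fishery holding the right, the smelter must at least compensate total damage at k*: 84 + 253 + 306 = 643.

643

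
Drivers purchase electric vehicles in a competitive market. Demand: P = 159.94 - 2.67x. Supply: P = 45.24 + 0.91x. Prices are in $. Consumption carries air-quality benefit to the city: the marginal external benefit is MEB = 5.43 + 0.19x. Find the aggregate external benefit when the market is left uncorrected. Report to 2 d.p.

$271.49

Market equilibrium (private): 45.24 + 0.91x = 159.94 - 2.67x → x_m = 32.0391.
Total external benefit = ∫₀^{x_m} (5.43 + 0.19x) dx = 5.43×32.0391 + ½×0.19×32.0391² = 271.4902.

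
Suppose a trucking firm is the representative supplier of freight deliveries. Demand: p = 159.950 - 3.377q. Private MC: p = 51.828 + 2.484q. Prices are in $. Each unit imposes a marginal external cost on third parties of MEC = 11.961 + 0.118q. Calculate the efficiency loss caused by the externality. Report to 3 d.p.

Market equilibrium (private): 51.828 + 2.484q = 159.950 - 3.377q → q_m = 18.4477.
Social marginal cost = private MC + MEC = 63.789 + 2.602q.
Set SMC = demand: 63.789 + 2.602q = 159.950 - 3.377q → q* = 16.0831.
The loss is the area between SMC and demand from q* to q_m; with linear curves that's a triangle of height MEC(q_m).
DWL = ½ × 2.3646 × 14.1378 = 16.7151.

DWL = $16.715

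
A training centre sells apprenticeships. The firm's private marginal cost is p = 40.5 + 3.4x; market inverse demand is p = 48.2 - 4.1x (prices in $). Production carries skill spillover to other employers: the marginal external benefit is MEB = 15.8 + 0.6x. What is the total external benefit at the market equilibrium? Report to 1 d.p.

Market equilibrium (private): 40.5 + 3.4x = 48.2 - 4.1x → x_m = 1.0267.
Total external benefit = ∫₀^{x_m} (15.8 + 0.6x) dx = 15.8×1.0267 + ½×0.6×1.0267² = 16.5381.

$16.5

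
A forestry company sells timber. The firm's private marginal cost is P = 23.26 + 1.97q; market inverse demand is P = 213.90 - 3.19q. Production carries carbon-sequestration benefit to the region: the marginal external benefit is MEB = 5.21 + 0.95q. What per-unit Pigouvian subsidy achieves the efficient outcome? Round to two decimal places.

subsidy = 49.40 per unit

Social marginal cost = private MC − MEB = 18.05 + 1.02q.
Set SMC = demand: 18.05 + 1.02q = 213.90 - 3.19q → q* = 46.5202.
The Pigouvian subsidy equals MEB at q*: 5.21 + 0.95×46.5202 = 49.4042.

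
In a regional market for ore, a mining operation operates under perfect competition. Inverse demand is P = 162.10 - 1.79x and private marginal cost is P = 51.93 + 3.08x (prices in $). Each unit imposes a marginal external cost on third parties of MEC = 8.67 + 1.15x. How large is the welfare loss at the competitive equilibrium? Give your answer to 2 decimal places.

DWL = $99.92

Market equilibrium (private): 51.93 + 3.08x = 162.10 - 1.79x → x_m = 22.6222.
Social marginal cost = private MC + MEC = 60.60 + 4.23x.
Set SMC = demand: 60.60 + 4.23x = 162.10 - 1.79x → x* = 16.8605.
Height of the DWL triangle at x_m is SMC(x_m) − demand(x_m) = MEC(x_m) = 34.6855.
DWL = ½ × 5.7617 × 34.6855 = 99.9237.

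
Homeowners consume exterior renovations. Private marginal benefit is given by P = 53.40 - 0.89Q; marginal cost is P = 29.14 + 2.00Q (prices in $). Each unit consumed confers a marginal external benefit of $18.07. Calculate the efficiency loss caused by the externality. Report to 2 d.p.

DWL = $56.49

Market equilibrium (private): 29.14 + 2.00Q = 53.40 - 0.89Q → Q_m = 8.3945.
Social marginal benefit = demand + MEB = 71.47 - 0.89Q.
Set SMB = MC: 71.47 - 0.89Q = 29.14 + 2.00Q → Q* = 14.6471.
Height of the DWL triangle at Q_m is SMB(Q_m) − MC(Q_m) = MEB(Q_m) = 18.0700.
DWL = ½ × 6.2526 × 18.0700 = 56.4922.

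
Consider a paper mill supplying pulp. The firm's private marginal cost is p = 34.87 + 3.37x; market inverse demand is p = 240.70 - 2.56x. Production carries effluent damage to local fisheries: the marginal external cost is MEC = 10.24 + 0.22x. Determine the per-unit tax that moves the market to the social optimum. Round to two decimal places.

Social marginal cost = private MC + MEC = 45.11 + 3.59x.
Set SMC = demand: 45.11 + 3.59x = 240.70 - 2.56x → x* = 31.8033.
The Pigouvian tax equals MEC at x*: 10.24 + 0.22×31.8033 = 17.2367.

tax = 17.24 per unit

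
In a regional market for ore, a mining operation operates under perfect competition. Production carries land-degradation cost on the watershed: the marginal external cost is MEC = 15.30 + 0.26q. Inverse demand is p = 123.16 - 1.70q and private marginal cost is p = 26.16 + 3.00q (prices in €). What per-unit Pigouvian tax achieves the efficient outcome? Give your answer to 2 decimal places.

tax = €19.58 per unit

Social marginal cost = private MC + MEC = 41.46 + 3.26q.
Set SMC = demand: 41.46 + 3.26q = 123.16 - 1.70q → q* = 16.4718.
The Pigouvian tax equals MEC at q*: 15.30 + 0.26×16.4718 = 19.5827.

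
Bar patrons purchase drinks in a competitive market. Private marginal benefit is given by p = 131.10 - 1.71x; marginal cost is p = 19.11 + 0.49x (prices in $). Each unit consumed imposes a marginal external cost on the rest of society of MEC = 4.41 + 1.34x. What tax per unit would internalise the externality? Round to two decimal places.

Social marginal benefit = demand − MEC = 126.69 - 3.05x.
Set SMB = MC: 126.69 - 3.05x = 19.11 + 0.49x → x* = 30.3898.
The Pigouvian tax equals MEC at x*: 4.41 + 1.34×30.3898 = 45.1323.

tax = $45.13 per unit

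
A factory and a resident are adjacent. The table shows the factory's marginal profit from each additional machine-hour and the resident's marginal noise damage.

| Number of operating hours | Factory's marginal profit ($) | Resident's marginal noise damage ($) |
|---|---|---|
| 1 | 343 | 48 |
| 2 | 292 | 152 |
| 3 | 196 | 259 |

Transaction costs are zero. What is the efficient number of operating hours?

Bargaining reaches the level where marginal profit last exceeds marginal noise damage.
That holds through level 2 (292 ≥ 152) but not at 3 (196 < 259).

2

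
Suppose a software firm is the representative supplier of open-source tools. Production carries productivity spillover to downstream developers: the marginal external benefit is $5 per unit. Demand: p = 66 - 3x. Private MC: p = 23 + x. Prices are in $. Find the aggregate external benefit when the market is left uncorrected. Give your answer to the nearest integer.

Market equilibrium (private): 23 + x = 66 - 3x → x_m = 10.7500.
Total external benefit = MEB × x_m = 5 × 10.7500 = 53.7500.

$54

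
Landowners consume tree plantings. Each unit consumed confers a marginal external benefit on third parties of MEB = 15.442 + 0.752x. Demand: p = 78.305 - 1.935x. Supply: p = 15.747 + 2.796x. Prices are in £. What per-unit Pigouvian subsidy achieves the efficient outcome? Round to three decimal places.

Social marginal benefit = demand + MEB = 93.747 - 1.183x.
Set SMB = MC: 93.747 - 1.183x = 15.747 + 2.796x → x* = 19.6029.
The Pigouvian subsidy equals MEB at x*: 15.442 + 0.752×19.6029 = 30.1834.

subsidy = £30.183 per unit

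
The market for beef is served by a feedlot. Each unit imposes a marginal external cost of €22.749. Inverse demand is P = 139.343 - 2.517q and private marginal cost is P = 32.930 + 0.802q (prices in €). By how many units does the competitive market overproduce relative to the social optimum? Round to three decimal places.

6.854 units

Market equilibrium (private): 32.930 + 0.802q = 139.343 - 2.517q → q_m = 32.0618.
Social marginal cost = private MC + MEC = 55.679 + 0.802q.
Set SMC = demand: 55.679 + 0.802q = 139.343 - 2.517q → q* = 25.2076.
Gap = |32.0618 − 25.2076| = 6.8542.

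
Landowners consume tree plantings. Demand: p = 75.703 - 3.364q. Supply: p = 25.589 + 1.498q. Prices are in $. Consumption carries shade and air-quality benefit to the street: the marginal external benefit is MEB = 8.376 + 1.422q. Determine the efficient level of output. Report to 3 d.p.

q* = 17.003

Social marginal benefit = demand + MEB = 84.079 - 1.942q.
Set SMB = MC: 84.079 - 1.942q = 25.589 + 1.498q → q* = 17.0029.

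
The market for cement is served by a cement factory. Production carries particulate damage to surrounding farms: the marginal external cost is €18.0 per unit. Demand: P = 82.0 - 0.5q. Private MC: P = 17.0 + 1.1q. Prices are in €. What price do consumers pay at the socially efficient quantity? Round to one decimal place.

Social marginal cost = private MC + MEC = 35.0 + 1.1q.
Set SMC = demand: 35.0 + 1.1q = 82.0 - 0.5q → q* = 29.3750.
Consumer price on the demand curve at q*: 82.0 − 0.5×29.3750 = 67.3125.

P = €67.3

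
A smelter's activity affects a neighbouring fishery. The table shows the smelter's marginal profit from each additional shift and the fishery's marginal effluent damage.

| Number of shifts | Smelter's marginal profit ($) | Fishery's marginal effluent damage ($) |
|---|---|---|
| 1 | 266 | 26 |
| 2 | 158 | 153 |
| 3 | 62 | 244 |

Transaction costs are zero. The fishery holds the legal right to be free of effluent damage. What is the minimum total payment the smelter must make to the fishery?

Efficient level: marginal profit ≥ marginal effluent damage through level 2, so k* = 2.
With the fishery holding the right, the smelter must at least compensate total damage at k*: 26 + 153 = 179.

$179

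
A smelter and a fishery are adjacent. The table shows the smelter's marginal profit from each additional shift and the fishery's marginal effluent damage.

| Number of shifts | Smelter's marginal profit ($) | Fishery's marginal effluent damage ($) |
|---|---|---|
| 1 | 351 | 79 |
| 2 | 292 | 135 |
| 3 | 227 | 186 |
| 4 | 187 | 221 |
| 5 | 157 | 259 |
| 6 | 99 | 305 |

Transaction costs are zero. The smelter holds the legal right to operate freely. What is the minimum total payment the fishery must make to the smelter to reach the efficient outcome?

Left alone the smelter would choose level 6 (marginal profit stays positive).
Efficient level: k* = 3 (marginal profit ≥ marginal effluent damage through 3).
The fishery must at least cover the smelter's forgone profit from cutting 6→3: 187 + 157 + 99 = 443.

$443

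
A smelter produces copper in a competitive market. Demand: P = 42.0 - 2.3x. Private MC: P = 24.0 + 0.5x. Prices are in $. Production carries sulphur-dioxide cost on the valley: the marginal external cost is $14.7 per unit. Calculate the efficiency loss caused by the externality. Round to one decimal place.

Market equilibrium (private): 24.0 + 0.5x = 42.0 - 2.3x → x_m = 6.4286.
Social marginal cost = private MC + MEC = 38.7 + 0.5x.
Set SMC = demand: 38.7 + 0.5x = 42.0 - 2.3x → x* = 1.1786.
Between x* and x_m the wedge SMC − demand runs linearly from 0 to MEC(x_m), so the loss is a triangle.
DWL = ½ × 5.2500 × 14.7000 = 38.5875.

DWL = $38.6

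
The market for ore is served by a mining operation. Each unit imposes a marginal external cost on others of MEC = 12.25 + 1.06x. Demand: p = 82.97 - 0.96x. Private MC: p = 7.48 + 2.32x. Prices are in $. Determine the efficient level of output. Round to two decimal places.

x* = 14.57

Social marginal cost = private MC + MEC = 19.73 + 3.38x.
Set SMC = demand: 19.73 + 3.38x = 82.97 - 0.96x → x* = 14.5714.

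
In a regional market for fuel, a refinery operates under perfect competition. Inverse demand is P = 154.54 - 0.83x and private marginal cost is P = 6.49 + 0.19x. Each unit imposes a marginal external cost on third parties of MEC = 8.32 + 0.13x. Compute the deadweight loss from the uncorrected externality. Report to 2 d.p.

Market equilibrium (private): 6.49 + 0.19x = 154.54 - 0.83x → x_m = 145.1471.
Social marginal cost = private MC + MEC = 14.81 + 0.32x.
Set SMC = demand: 14.81 + 0.32x = 154.54 - 0.83x → x* = 121.5043.
Height of the DWL triangle at x_m is SMC(x_m) − demand(x_m) = MEC(x_m) = 27.1891.
DWL = ½ × 23.6428 × 27.1891 = 321.4132.

DWL = 321.41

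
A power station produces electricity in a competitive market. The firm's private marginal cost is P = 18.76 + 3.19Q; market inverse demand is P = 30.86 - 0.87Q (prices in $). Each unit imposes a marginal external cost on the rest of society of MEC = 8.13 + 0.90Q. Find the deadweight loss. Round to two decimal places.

Market equilibrium (private): 18.76 + 3.19Q = 30.86 - 0.87Q → Q_m = 2.9803.
Social marginal cost = private MC + MEC = 26.89 + 4.09Q.
Set SMC = demand: 26.89 + 4.09Q = 30.86 - 0.87Q → Q* = 0.8004.
Height of the DWL triangle at Q_m is SMC(Q_m) − demand(Q_m) = MEC(Q_m) = 10.8123.
DWL = ½ × 2.1799 × 10.8123 = 11.7849.

DWL = $11.78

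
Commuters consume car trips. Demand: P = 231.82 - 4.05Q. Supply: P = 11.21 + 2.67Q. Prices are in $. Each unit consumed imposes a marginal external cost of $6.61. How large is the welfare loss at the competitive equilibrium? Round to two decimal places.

DWL = $3.25

Market equilibrium (private): 11.21 + 2.67Q = 231.82 - 4.05Q → Q_m = 32.8289.
Social marginal benefit = demand − MEC = 225.21 - 4.05Q.
Set SMB = MC: 225.21 - 4.05Q = 11.21 + 2.67Q → Q* = 31.8452.
Height of the DWL triangle at Q_m is MC(Q_m) − SMB(Q_m) = MEC(Q_m) = 6.6100.
DWL = ½ × 0.9837 × 6.6100 = 3.2511.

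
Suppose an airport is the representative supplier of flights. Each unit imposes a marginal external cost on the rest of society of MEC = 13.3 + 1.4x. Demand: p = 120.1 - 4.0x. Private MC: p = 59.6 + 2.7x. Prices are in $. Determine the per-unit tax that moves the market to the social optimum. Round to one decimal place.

Social marginal cost = private MC + MEC = 72.9 + 4.1x.
Set SMC = demand: 72.9 + 4.1x = 120.1 - 4.0x → x* = 5.8272.
The Pigouvian tax equals MEC at x*: 13.3 + 1.4×5.8272 = 21.4581.

tax = $21.5 per unit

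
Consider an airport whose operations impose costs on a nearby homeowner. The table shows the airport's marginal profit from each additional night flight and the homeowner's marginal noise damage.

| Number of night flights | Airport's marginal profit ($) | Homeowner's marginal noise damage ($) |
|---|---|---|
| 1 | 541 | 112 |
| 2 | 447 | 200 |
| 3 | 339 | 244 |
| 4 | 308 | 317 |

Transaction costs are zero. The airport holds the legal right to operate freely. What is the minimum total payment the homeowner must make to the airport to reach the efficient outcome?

$308

Left alone the airport would choose level 4 (marginal profit stays positive).
Efficient level: k* = 3 (marginal profit ≥ marginal noise damage through 3).
The homeowner must at least cover the airport's forgone profit from cutting 4→3: 308 = 308.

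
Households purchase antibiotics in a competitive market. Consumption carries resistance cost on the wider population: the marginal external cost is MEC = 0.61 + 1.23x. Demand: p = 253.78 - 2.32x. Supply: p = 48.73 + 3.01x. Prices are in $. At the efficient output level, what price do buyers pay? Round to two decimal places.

P = $181.48

Social marginal benefit = demand − MEC = 253.17 - 3.55x.
Set SMB = MC: 253.17 - 3.55x = 48.73 + 3.01x → x* = 31.1646.
Consumer price on the demand curve at x*: 253.78 − 2.32×31.1646 = 181.4781.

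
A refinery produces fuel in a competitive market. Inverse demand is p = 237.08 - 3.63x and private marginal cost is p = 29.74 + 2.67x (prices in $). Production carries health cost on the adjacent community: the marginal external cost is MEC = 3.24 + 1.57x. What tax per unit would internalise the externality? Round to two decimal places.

tax = $43.96 per unit

Social marginal cost = private MC + MEC = 32.98 + 4.24x.
Set SMC = demand: 32.98 + 4.24x = 237.08 - 3.63x → x* = 25.9339.
The Pigouvian tax equals MEC at x*: 3.24 + 1.57×25.9339 = 43.9562.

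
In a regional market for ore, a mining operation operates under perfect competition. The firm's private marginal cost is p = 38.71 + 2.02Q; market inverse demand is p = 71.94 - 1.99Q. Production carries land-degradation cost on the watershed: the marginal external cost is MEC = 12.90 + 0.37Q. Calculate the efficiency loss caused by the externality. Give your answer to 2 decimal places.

DWL = 29.10

Market equilibrium (private): 38.71 + 2.02Q = 71.94 - 1.99Q → Q_m = 8.2868.
Social marginal cost = private MC + MEC = 51.61 + 2.39Q.
Set SMC = demand: 51.61 + 2.39Q = 71.94 - 1.99Q → Q* = 4.6416.
Between Q* and Q_m the wedge SMC − demand runs linearly from 0 to MEC(Q_m), so the loss is a triangle.
DWL = ½ × 3.6452 × 15.9661 = 29.0998.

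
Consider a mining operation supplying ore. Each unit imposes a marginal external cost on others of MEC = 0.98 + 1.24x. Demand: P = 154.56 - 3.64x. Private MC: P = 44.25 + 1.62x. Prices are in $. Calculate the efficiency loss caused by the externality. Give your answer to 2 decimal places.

DWL = $56.01

Market equilibrium (private): 44.25 + 1.62x = 154.56 - 3.64x → x_m = 20.9715.
Social marginal cost = private MC + MEC = 45.23 + 2.86x.
Set SMC = demand: 45.23 + 2.86x = 154.56 - 3.64x → x* = 16.8200.
Between x* and x_m the wedge SMC − demand runs linearly from 0 to MEC(x_m), so the loss is a triangle.
DWL = ½ × 4.1515 × 26.9846 = 56.0133.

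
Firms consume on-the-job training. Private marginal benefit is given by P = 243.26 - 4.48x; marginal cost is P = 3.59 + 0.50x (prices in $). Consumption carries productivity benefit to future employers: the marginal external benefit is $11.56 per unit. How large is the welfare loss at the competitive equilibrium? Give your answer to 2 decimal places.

DWL = $13.42

Market equilibrium (private): 3.59 + 0.50x = 243.26 - 4.48x → x_m = 48.1265.
Social marginal benefit = demand + MEB = 254.82 - 4.48x.
Set SMB = MC: 254.82 - 4.48x = 3.59 + 0.50x → x* = 50.4478.
Between x* and x_m the wedge SMB − MC runs linearly from 0 to MEB(x_m), so the loss is a triangle.
DWL = ½ × 2.3213 × 11.5600 = 13.4171.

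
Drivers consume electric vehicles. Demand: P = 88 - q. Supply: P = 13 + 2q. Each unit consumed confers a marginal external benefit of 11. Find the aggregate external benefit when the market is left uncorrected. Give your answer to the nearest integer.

Market equilibrium (private): 13 + 2q = 88 - q → q_m = 25.0000.
Total external benefit = MEB × q_m = 11 × 25.0000 = 275.0000.

275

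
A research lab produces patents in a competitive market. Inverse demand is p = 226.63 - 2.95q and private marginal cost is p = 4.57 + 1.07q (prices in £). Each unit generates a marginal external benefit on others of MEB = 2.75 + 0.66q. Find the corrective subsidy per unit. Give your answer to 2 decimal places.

Social marginal cost = private MC − MEB = 1.82 + 0.41q.
Set SMC = demand: 1.82 + 0.41q = 226.63 - 2.95q → q* = 66.9077.
The Pigouvian subsidy equals MEB at q*: 2.75 + 0.66×66.9077 = 46.9091.

subsidy = £46.91 per unit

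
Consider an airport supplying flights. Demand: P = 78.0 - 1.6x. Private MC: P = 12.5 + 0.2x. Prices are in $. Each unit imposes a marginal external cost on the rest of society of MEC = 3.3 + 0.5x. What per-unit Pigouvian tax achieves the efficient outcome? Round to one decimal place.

tax = $16.8 per unit

Social marginal cost = private MC + MEC = 15.8 + 0.7x.
Set SMC = demand: 15.8 + 0.7x = 78.0 - 1.6x → x* = 27.0435.
The Pigouvian tax equals MEC at x*: 3.3 + 0.5×27.0435 = 16.8218.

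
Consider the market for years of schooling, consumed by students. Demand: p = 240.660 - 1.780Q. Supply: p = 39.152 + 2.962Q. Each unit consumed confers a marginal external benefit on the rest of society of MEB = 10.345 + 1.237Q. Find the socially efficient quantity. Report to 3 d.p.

Q* = 60.443

Social marginal benefit = demand + MEB = 251.005 - 0.543Q.
Set SMB = MC: 251.005 - 0.543Q = 39.152 + 2.962Q → Q* = 60.4431.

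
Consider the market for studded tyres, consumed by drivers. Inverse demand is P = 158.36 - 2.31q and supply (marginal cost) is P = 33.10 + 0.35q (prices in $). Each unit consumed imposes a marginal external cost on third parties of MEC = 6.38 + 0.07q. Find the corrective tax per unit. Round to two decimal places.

Social marginal benefit = demand − MEC = 151.98 - 2.38q.
Set SMB = MC: 151.98 - 2.38q = 33.10 + 0.35q → q* = 43.5458.
The Pigouvian tax equals MEC at q*: 6.38 + 0.07×43.5458 = 9.4282.

tax = $9.43 per unit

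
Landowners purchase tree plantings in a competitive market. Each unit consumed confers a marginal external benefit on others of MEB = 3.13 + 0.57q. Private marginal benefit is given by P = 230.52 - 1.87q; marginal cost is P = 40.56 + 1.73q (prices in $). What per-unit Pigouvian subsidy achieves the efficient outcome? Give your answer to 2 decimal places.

subsidy = $39.45 per unit

Social marginal benefit = demand + MEB = 233.65 - 1.30q.
Set SMB = MC: 233.65 - 1.30q = 40.56 + 1.73q → q* = 63.7261.
The Pigouvian subsidy equals MEB at q*: 3.13 + 0.57×63.7261 = 39.4539.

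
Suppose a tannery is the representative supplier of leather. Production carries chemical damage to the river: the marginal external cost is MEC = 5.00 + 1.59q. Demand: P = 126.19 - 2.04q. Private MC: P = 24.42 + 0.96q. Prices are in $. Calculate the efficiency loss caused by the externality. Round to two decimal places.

Market equilibrium (private): 24.42 + 0.96q = 126.19 - 2.04q → q_m = 33.9233.
Social marginal cost = private MC + MEC = 29.42 + 2.55q.
Set SMC = demand: 29.42 + 2.55q = 126.19 - 2.04q → q* = 21.0828.
The welfare-loss triangle has base |q_m − q*| and height MEC(q_m) (the vertical gap between SMC and demand is zero at q* and MEC at q_m).
DWL = ½ × 12.8405 × 58.9381 = 378.3973.

DWL = $378.40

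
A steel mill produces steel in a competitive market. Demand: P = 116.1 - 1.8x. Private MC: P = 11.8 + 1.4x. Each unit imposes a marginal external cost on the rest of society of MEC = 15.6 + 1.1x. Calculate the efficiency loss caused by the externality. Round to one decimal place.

Market equilibrium (private): 11.8 + 1.4x = 116.1 - 1.8x → x_m = 32.5938.
Social marginal cost = private MC + MEC = 27.4 + 2.5x.
Set SMC = demand: 27.4 + 2.5x = 116.1 - 1.8x → x* = 20.6279.
The welfare-loss triangle has base |x_m − x*| and height MEC(x_m) (the vertical gap between SMC and demand is zero at x* and MEC at x_m).
DWL = ½ × 11.9659 × 51.4531 = 307.8413.

DWL = 307.8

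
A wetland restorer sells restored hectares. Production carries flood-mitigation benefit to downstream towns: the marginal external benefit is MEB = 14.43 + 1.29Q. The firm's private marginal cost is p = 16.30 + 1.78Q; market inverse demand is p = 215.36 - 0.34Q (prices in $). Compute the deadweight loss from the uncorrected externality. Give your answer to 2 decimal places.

DWL = $11069.56

Market equilibrium (private): 16.30 + 1.78Q = 215.36 - 0.34Q → Q_m = 93.8962.
Social marginal cost = private MC − MEB = 1.87 + 0.49Q.
Set SMC = demand: 1.87 + 0.49Q = 215.36 - 0.34Q → Q* = 257.2169.
Between Q* and Q_m the wedge demand − SMC runs linearly from 0 to MEB(Q_m), so the loss is a triangle.
DWL = ½ × 163.3207 × 135.5561 = 11069.5586.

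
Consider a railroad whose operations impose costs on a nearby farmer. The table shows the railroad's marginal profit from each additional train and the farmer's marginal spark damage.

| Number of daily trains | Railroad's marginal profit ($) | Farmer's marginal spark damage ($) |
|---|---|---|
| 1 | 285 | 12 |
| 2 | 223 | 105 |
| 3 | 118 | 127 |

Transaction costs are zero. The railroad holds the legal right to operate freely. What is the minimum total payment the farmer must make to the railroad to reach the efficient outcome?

Left alone the railroad would choose level 3 (marginal profit stays positive).
Efficient level: k* = 2 (marginal profit ≥ marginal spark damage through 2).
The farmer must at least cover the railroad's forgone profit from cutting 3→2: 118 = 118.

$118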